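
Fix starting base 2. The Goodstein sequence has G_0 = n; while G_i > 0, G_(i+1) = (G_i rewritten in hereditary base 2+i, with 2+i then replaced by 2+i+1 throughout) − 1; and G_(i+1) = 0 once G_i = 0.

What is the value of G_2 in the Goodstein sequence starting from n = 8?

553

8 —HB2→ 2^(2 + 1) —bump→ 3^(3 + 1) = 81 —(−1)→ 80
80 —HB3→ 2·3^3 + 2·3^2 + 2·3 + 2 —bump→ 2·4^4 + 2·4^2 + 2·4 + 2 = 554 —(−1)→ 553
553 —HB4→ 2·4^4 + 2·4^2 + 2·4 + 1 —bump→ 2·5^5 + 2·5^2 + 2·5 + 1 = 6311 —(−1)→ 6310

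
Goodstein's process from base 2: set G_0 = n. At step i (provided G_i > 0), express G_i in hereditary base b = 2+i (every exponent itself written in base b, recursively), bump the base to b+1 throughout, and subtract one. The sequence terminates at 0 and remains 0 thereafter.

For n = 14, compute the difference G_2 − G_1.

1171

step 0: 14 = 2^(2 + 1) + 2^2 + 2; sub 3 for 2: 3^(3 + 1) + 3^3 + 3; = 111; G_1 = 111−1 = 110
step 1: 110 = 3^(3 + 1) + 3^3 + 2; sub 4 for 3: 4^(4 + 1) + 4^4 + 2; = 1282; G_2 = 1282−1 = 1281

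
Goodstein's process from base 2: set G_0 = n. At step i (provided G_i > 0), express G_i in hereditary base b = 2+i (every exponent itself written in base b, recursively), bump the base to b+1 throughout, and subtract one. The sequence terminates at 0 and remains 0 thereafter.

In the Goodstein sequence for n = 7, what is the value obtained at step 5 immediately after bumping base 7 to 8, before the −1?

16777216

G_0=7  [base 2] 2^2 + 2 + 1  →[2↦3]→  3^3 + 3 + 1 = 31  −1 ⇒ G_1=30
G_1=30  [base 3] 3^3 + 3  →[3↦4]→  4^4 + 4 = 260  −1 ⇒ G_2=259
G_2=259  [base 4] 4^4 + 3  →[4↦5]→  5^5 + 3 = 3128  −1 ⇒ G_3=3127
G_3=3127  [base 5] 5^5 + 2  →[5↦6]→  6^6 + 2 = 46658  −1 ⇒ G_4=46657
G_4=46657  [base 6] 6^6 + 1  →[6↦7]→  7^7 + 1 = 823544  −1 ⇒ G_5=823543
G_5=823543  [base 7] 7^7  →[7↦8]→  8^8 = 16777216  −1 ⇒ G_6=16777215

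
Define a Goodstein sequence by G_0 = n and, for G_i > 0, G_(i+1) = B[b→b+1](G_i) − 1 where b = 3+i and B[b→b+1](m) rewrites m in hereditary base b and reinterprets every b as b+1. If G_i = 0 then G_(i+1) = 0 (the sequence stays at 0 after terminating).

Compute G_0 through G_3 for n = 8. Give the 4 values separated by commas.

8, 9, 10, 11

G_0 = 8. HB_3(8) = 2·3 + 2. Bump = 10. G_1 = 9.
G_1 = 9. HB_4(9) = 2·4 + 1. Bump = 11. G_2 = 10.
G_2 = 10. HB_5(10) = 2·5. Bump = 12. G_3 = 11.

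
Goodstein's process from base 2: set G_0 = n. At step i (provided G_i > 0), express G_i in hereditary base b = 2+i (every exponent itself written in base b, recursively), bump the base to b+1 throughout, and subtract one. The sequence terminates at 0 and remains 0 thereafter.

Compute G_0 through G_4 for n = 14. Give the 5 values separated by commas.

G_0=14  [base 2] 2^(2 + 1) + 2^2 + 2  →[2↦3]→  3^(3 + 1) + 3^3 + 3 = 111  −1 ⇒ G_1=110
G_1=110  [base 3] 3^(3 + 1) + 3^3 + 2  →[3↦4]→  4^(4 + 1) + 4^4 + 2 = 1282  −1 ⇒ G_2=1281
G_2=1281  [base 4] 4^(4 + 1) + 4^4 + 1  →[4↦5]→  5^(5 + 1) + 5^5 + 1 = 18751  −1 ⇒ G_3=18750
G_3=18750  [base 5] 5^(5 + 1) + 5^5  →[5↦6]→  6^(6 + 1) + 6^6 = 326592  −1 ⇒ G_4=326591

14, 110, 1281, 18750, 326591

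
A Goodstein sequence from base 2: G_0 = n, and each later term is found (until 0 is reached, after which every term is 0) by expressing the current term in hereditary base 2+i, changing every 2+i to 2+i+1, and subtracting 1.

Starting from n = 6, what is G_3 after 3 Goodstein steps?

step 0: 6 = 2^2 + 2; sub 3 for 2: 3^3 + 3; = 30; G_1 = 30−1 = 29
step 1: 29 = 3^3 + 2; sub 4 for 3: 4^4 + 2; = 258; G_2 = 258−1 = 257
step 2: 257 = 4^4 + 1; sub 5 for 4: 5^5 + 1; = 3126; G_3 = 3126−1 = 3125
step 3: 3125 = 5^5; sub 6 for 5: 6^6; = 46656; G_4 = 46656−1 = 46655

3125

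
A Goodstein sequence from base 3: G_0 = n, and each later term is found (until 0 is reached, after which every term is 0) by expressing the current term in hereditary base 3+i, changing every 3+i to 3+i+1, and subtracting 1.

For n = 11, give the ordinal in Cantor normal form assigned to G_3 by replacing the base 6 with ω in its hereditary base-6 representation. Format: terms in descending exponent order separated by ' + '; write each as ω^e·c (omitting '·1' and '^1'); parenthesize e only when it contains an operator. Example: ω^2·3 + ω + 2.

ω·5 + 5

base 3: 11 = 3^2 + 2; at 4: 4^2 + 2 = 18; next = 17
base 4: 17 = 4^2 + 1; at 5: 5^2 + 1 = 26; next = 25
base 5: 25 = 5^2; at 6: 6^2 = 36; next = 35
base 6: 35 = 5·6 + 5; at 7: 5·7 + 5 = 40; next = 39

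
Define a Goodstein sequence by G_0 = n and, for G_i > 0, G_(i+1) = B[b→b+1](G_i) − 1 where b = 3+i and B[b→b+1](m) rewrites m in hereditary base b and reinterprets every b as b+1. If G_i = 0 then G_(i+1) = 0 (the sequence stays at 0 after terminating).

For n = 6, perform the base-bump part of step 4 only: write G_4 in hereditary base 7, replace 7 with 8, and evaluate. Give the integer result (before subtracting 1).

(0) 6|_3 = 2·3 ↦ 2·4|_4 = 8 ⇒ 7
(1) 7|_4 = 4 + 3 ↦ 5 + 3|_5 = 8 ⇒ 7
(2) 7|_5 = 5 + 2 ↦ 6 + 2|_6 = 8 ⇒ 7
(3) 7|_6 = 6 + 1 ↦ 7 + 1|_7 = 8 ⇒ 7

8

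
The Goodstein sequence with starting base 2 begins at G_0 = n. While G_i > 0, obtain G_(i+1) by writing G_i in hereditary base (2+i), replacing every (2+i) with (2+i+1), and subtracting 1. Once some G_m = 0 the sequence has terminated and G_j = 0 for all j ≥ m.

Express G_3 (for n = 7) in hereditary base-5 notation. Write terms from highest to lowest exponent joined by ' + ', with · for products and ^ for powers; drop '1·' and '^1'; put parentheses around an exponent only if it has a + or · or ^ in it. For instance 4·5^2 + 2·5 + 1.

5^5 + 2

step 0: 7 = 2^2 + 2 + 1; sub 3 for 2: 3^3 + 3 + 1; = 31; G_1 = 31−1 = 30
step 1: 30 = 3^3 + 3; sub 4 for 3: 4^4 + 4; = 260; G_2 = 260−1 = 259
step 2: 259 = 4^4 + 3; sub 5 for 4: 5^5 + 3; = 3128; G_3 = 3128−1 = 3127
step 3: 3127 = 5^5 + 2; sub 6 for 5: 6^6 + 2; = 46658; G_4 = 46658−1 = 46657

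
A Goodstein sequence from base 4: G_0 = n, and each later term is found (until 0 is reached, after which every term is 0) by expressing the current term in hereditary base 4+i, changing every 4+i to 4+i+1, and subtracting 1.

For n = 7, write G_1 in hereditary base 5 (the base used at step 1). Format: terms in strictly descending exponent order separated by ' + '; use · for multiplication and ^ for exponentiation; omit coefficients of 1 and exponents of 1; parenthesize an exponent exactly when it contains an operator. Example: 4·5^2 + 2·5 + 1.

(0) 7|_4 = 4 + 3 ↦ 5 + 3|_5 = 8 ⇒ 7
(1) 7|_5 = 5 + 2 ↦ 6 + 2|_6 = 8 ⇒ 7

5 + 2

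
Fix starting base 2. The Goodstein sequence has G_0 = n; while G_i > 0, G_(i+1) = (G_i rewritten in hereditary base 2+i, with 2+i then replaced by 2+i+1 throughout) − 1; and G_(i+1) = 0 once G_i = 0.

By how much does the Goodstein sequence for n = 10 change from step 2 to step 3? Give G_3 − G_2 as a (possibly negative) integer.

14600

[0] 10 ≡ 2^(2 + 1) + 2 (base 2). Lift 3: 84. −1: 83.
[1] 83 ≡ 3^(3 + 1) + 2 (base 3). Lift 4: 1026. −1: 1025.
[2] 1025 ≡ 4^(4 + 1) + 1 (base 4). Lift 5: 15626. −1: 15625.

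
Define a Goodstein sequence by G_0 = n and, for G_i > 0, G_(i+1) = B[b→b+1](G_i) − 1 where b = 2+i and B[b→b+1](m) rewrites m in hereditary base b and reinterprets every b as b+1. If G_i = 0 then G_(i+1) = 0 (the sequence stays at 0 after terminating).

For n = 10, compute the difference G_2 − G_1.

942

G_0=10  [base 2] 2^(2 + 1) + 2  →[2↦3]→  3^(3 + 1) + 3 = 84  −1 ⇒ G_1=83
G_1=83  [base 3] 3^(3 + 1) + 2  →[3↦4]→  4^(4 + 1) + 2 = 1026  −1 ⇒ G_2=1025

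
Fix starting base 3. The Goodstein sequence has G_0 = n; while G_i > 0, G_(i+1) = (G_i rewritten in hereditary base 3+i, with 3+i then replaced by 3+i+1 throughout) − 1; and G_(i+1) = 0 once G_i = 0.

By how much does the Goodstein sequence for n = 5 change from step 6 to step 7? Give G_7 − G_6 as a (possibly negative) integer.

-1

[0] 5 ≡ 3 + 2 (base 3). Lift 4: 6. −1: 5.
[1] 5 ≡ 4 + 1 (base 4). Lift 5: 6. −1: 5.
[2] 5 ≡ 5 (base 5). Lift 6: 6. −1: 5.
[3] 5 ≡ 5 (base 6). Lift 7: 5. −1: 4.
[4] 4 ≡ 4 (base 7). Lift 8: 4. −1: 3.
[5] 3 ≡ 3 (base 8). Lift 9: 3. −1: 2.
[6] 2 ≡ 2 (base 9). Lift 10: 2. −1: 1.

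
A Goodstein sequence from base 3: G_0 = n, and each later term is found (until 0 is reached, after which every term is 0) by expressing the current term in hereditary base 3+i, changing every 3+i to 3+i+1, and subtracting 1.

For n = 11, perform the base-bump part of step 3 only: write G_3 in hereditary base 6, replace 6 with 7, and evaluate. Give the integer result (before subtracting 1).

40

G_0 = 11. HB_3(11) = 3^2 + 2. Bump = 18. G_1 = 17.
G_1 = 17. HB_4(17) = 4^2 + 1. Bump = 26. G_2 = 25.
G_2 = 25. HB_5(25) = 5^2. Bump = 36. G_3 = 35.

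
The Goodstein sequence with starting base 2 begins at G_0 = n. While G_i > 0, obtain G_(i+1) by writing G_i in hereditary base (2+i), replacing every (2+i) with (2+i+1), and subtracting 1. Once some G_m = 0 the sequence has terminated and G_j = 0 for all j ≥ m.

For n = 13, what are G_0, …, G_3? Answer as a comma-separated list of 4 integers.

13 —HB2→ 2^(2 + 1) + 2^2 + 1 —bump→ 3^(3 + 1) + 3^3 + 1 = 109 —(−1)→ 108
108 —HB3→ 3^(3 + 1) + 3^3 —bump→ 4^(4 + 1) + 4^4 = 1280 —(−1)→ 1279
1279 —HB4→ 4^(4 + 1) + 3·4^3 + 3·4^2 + 3·4 + 3 —bump→ 5^(5 + 1) + 3·5^3 + 3·5^2 + 3·5 + 3 = 16093 —(−1)→ 16092

13, 108, 1279, 16092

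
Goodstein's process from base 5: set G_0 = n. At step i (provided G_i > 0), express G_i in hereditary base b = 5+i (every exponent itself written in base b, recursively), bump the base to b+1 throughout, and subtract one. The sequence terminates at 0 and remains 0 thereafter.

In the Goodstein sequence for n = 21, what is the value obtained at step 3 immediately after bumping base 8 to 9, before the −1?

(0) 21|_5 = 4·5 + 1 ↦ 4·6 + 1|_6 = 25 ⇒ 24
(1) 24|_6 = 4·6 ↦ 4·7|_7 = 28 ⇒ 27
(2) 27|_7 = 3·7 + 6 ↦ 3·8 + 6|_8 = 30 ⇒ 29

32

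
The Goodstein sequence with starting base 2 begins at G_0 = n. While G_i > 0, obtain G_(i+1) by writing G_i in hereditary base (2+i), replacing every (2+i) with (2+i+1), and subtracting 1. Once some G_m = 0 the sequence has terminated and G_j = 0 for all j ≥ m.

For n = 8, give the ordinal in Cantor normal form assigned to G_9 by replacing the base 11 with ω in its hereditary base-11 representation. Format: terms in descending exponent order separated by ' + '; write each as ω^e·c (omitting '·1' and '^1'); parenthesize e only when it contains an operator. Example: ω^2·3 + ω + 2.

(0) 8|_2 = 2^(2 + 1) ↦ 3^(3 + 1)|_3 = 81 ⇒ 80
(1) 80|_3 = 2·3^3 + 2·3^2 + 2·3 + 2 ↦ 2·4^4 + 2·4^2 + 2·4 + 2|_4 = 554 ⇒ 553
(2) 553|_4 = 2·4^4 + 2·4^2 + 2·4 + 1 ↦ 2·5^5 + 2·5^2 + 2·5 + 1|_5 = 6311 ⇒ 6310
(3) 6310|_5 = 2·5^5 + 2·5^2 + 2·5 ↦ 2·6^6 + 2·6^2 + 2·6|_6 = 93396 ⇒ 93395
(4) 93395|_6 = 2·6^6 + 2·6^2 + 6 + 5 ↦ 2·7^7 + 2·7^2 + 7 + 5|_7 = 1647196 ⇒ 1647195
(5) 1647195|_7 = 2·7^7 + 2·7^2 + 7 + 4 ↦ 2·8^8 + 2·8^2 + 8 + 4|_8 = 33554572 ⇒ 33554571
(6) 33554571|_8 = 2·8^8 + 2·8^2 + 8 + 3 ↦ 2·9^9 + 2·9^2 + 9 + 3|_9 = 774841152 ⇒ 774841151
(7) 774841151|_9 = 2·9^9 + 2·9^2 + 9 + 2 ↦ 2·10^10 + 2·10^2 + 10 + 2|_10 = 20000000212 ⇒ 20000000211
(8) 20000000211|_10 = 2·10^10 + 2·10^2 + 10 + 1 ↦ 2·11^11 + 2·11^2 + 11 + 1|_11 = 570623341476 ⇒ 570623341475

ω^ω·2 + ω^2·2 + ω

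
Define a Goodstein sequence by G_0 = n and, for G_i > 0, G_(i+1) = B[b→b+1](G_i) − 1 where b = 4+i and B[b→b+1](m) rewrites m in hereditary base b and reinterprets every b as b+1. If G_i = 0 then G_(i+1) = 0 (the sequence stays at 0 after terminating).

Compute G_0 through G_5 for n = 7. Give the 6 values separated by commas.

7 —HB4→ 4 + 3 —bump→ 5 + 3 = 8 —(−1)→ 7
7 —HB5→ 5 + 2 —bump→ 6 + 2 = 8 —(−1)→ 7
7 —HB6→ 6 + 1 —bump→ 7 + 1 = 8 —(−1)→ 7
7 —HB7→ 7 —bump→ 8 = 8 —(−1)→ 7
7 —HB8→ 7 —bump→ 7 = 7 —(−1)→ 6

7, 7, 7, 7, 7, 6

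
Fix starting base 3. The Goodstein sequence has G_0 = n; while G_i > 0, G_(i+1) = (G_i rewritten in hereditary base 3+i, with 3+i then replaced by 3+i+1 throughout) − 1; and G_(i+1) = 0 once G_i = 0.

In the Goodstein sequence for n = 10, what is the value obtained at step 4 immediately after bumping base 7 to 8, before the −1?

34

[0] 10 ≡ 3^2 + 1 (base 3). Lift 4: 17. −1: 16.
[1] 16 ≡ 4^2 (base 4). Lift 5: 25. −1: 24.
[2] 24 ≡ 4·5 + 4 (base 5). Lift 6: 28. −1: 27.
[3] 27 ≡ 4·6 + 3 (base 6). Lift 7: 31. −1: 30.
[4] 30 ≡ 4·7 + 2 (base 7). Lift 8: 34. −1: 33.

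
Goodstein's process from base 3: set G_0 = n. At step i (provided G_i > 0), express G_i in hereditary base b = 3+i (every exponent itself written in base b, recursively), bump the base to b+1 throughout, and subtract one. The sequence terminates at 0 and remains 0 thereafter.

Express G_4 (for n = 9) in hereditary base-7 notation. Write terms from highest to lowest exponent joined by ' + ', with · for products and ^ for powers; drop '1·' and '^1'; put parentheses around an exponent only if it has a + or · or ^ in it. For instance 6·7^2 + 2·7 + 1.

G_0=9  [base 3] 3^2  →[3↦4]→  4^2 = 16  −1 ⇒ G_1=15
G_1=15  [base 4] 3·4 + 3  →[4↦5]→  3·5 + 3 = 18  −1 ⇒ G_2=17
G_2=17  [base 5] 3·5 + 2  →[5↦6]→  3·6 + 2 = 20  −1 ⇒ G_3=19
G_3=19  [base 6] 3·6 + 1  →[6↦7]→  3·7 + 1 = 22  −1 ⇒ G_4=21
G_4=21  [base 7] 3·7  →[7↦8]→  3·8 = 24  −1 ⇒ G_5=23

3·7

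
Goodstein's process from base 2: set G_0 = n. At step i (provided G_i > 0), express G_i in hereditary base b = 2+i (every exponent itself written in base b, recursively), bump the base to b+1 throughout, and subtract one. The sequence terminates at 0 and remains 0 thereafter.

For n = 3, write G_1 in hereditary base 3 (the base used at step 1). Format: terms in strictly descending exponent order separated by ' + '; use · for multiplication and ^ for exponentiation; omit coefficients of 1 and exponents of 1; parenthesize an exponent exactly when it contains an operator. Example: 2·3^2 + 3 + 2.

3

step 0: 3 = 2 + 1; sub 3 for 2: 3 + 1; = 4; G_1 = 4−1 = 3
step 1: 3 = 3; sub 4 for 3: 4; = 4; G_2 = 4−1 = 3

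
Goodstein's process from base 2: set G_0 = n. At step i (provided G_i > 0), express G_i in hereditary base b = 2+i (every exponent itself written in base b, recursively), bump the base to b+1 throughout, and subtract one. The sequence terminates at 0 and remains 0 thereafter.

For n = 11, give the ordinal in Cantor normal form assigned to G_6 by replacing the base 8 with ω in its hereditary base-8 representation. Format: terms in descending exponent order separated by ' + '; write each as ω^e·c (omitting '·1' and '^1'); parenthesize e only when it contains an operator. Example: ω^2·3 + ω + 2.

ω^ω·7 + ω^7·7 + ω^6·7 + ω^5·7 + ω^4·7 + ω^3·7 + ω^2·7 + ω·7 + 7

i=0: 11 = 2^(2 + 1) + 2 + 1 (b=2); 2→3: 3^(3 + 1) + 3 + 1 = 85; 85−1 = 84
i=1: 84 = 3^(3 + 1) + 3 (b=3); 3→4: 4^(4 + 1) + 4 = 1028; 1028−1 = 1027
i=2: 1027 = 4^(4 + 1) + 3 (b=4); 4→5: 5^(5 + 1) + 3 = 15628; 15628−1 = 15627
i=3: 15627 = 5^(5 + 1) + 2 (b=5); 5→6: 6^(6 + 1) + 2 = 279938; 279938−1 = 279937
i=4: 279937 = 6^(6 + 1) + 1 (b=6); 6→7: 7^(7 + 1) + 1 = 5764802; 5764802−1 = 5764801
i=5: 5764801 = 7^(7 + 1) (b=7); 7→8: 8^(8 + 1) = 134217728; 134217728−1 = 134217727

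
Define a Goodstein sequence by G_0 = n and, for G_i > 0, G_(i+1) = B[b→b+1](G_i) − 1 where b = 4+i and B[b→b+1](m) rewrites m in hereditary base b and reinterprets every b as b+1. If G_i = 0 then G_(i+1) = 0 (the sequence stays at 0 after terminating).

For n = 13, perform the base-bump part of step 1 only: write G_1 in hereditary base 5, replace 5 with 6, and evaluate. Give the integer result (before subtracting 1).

base 4: 13 = 3·4 + 1; at 5: 3·5 + 1 = 16; next = 15
base 5: 15 = 3·5; at 6: 3·6 = 18; next = 17

18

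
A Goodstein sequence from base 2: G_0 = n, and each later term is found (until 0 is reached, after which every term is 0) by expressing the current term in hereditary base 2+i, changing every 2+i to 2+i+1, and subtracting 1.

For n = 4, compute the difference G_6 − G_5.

30

4 —HB2→ 2^2 —bump→ 3^3 = 27 —(−1)→ 26
26 —HB3→ 2·3^2 + 2·3 + 2 —bump→ 2·4^2 + 2·4 + 2 = 42 —(−1)→ 41
41 —HB4→ 2·4^2 + 2·4 + 1 —bump→ 2·5^2 + 2·5 + 1 = 61 —(−1)→ 60
60 —HB5→ 2·5^2 + 2·5 —bump→ 2·6^2 + 2·6 = 84 —(−1)→ 83
83 —HB6→ 2·6^2 + 6 + 5 —bump→ 2·7^2 + 7 + 5 = 110 —(−1)→ 109
109 —HB7→ 2·7^2 + 7 + 4 —bump→ 2·8^2 + 8 + 4 = 140 —(−1)→ 139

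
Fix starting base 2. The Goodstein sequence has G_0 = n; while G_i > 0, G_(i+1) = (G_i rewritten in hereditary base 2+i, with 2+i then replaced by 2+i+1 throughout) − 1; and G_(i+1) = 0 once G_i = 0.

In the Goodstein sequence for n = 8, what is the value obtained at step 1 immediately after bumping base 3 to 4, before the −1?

554

G_0=8  [base 2] 2^(2 + 1)  →[2↦3]→  3^(3 + 1) = 81  −1 ⇒ G_1=80
G_1=80  [base 3] 2·3^3 + 2·3^2 + 2·3 + 2  →[3↦4]→  2·4^4 + 2·4^2 + 2·4 + 2 = 554  −1 ⇒ G_2=553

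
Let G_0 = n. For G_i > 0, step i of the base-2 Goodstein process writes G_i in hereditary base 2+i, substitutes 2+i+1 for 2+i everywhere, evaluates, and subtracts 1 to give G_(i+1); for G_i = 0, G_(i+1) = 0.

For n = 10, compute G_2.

1025

step 0: 10 = 2^(2 + 1) + 2; sub 3 for 2: 3^(3 + 1) + 3; = 84; G_1 = 84−1 = 83
step 1: 83 = 3^(3 + 1) + 2; sub 4 for 3: 4^(4 + 1) + 2; = 1026; G_2 = 1026−1 = 1025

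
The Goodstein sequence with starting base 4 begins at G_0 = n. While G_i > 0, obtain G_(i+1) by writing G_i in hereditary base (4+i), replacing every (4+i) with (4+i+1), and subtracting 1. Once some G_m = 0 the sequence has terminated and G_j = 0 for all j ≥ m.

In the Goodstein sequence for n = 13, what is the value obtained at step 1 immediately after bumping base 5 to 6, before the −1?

18

step 0: 13 = 3·4 + 1; sub 5 for 4: 3·5 + 1; = 16; G_1 = 16−1 = 15
step 1: 15 = 3·5; sub 6 for 5: 3·6; = 18; G_2 = 18−1 = 17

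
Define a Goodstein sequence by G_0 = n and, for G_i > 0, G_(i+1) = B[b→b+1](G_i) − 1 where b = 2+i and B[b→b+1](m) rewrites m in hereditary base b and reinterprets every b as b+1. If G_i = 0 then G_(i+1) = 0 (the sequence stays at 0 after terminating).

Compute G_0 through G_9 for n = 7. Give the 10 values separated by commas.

7, 30, 259, 3127, 46657, 823543, 16777215, 37665879, 77777775, 150051213

(0) 7|_2 = 2^2 + 2 + 1 ↦ 3^3 + 3 + 1|_3 = 31 ⇒ 30
(1) 30|_3 = 3^3 + 3 ↦ 4^4 + 4|_4 = 260 ⇒ 259
(2) 259|_4 = 4^4 + 3 ↦ 5^5 + 3|_5 = 3128 ⇒ 3127
(3) 3127|_5 = 5^5 + 2 ↦ 6^6 + 2|_6 = 46658 ⇒ 46657
(4) 46657|_6 = 6^6 + 1 ↦ 7^7 + 1|_7 = 823544 ⇒ 823543
(5) 823543|_7 = 7^7 ↦ 8^8|_8 = 16777216 ⇒ 16777215
(6) 16777215|_8 = 7·8^7 + 7·8^6 + 7·8^5 + 7·8^4 + 7·8^3 + 7·8^2 + 7·8 + 7 ↦ 7·9^7 + 7·9^6 + 7·9^5 + 7·9^4 + 7·9^3 + 7·9^2 + 7·9 + 7|_9 = 37665880 ⇒ 37665879
(7) 37665879|_9 = 7·9^7 + 7·9^6 + 7·9^5 + 7·9^4 + 7·9^3 + 7·9^2 + 7·9 + 6 ↦ 7·10^7 + 7·10^6 + 7·10^5 + 7·10^4 + 7·10^3 + 7·10^2 + 7·10 + 6|_10 = 77777776 ⇒ 77777775
(8) 77777775|_10 = 7·10^7 + 7·10^6 + 7·10^5 + 7·10^4 + 7·10^3 + 7·10^2 + 7·10 + 5 ↦ 7·11^7 + 7·11^6 + 7·11^5 + 7·11^4 + 7·11^3 + 7·11^2 + 7·11 + 5|_11 = 150051214 ⇒ 150051213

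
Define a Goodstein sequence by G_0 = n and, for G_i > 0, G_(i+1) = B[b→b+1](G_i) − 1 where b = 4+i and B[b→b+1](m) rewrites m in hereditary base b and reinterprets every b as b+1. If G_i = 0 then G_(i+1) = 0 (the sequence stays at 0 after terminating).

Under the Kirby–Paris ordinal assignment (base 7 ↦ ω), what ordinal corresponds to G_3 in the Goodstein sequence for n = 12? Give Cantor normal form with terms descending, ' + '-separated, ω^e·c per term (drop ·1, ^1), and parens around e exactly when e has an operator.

G_0=12  [base 4] 3·4  →[4↦5]→  3·5 = 15  −1 ⇒ G_1=14
G_1=14  [base 5] 2·5 + 4  →[5↦6]→  2·6 + 4 = 16  −1 ⇒ G_2=15
G_2=15  [base 6] 2·6 + 3  →[6↦7]→  2·7 + 3 = 17  −1 ⇒ G_3=16
G_3=16  [base 7] 2·7 + 2  →[7↦8]→  2·8 + 2 = 18  −1 ⇒ G_4=17

ω·2 + 2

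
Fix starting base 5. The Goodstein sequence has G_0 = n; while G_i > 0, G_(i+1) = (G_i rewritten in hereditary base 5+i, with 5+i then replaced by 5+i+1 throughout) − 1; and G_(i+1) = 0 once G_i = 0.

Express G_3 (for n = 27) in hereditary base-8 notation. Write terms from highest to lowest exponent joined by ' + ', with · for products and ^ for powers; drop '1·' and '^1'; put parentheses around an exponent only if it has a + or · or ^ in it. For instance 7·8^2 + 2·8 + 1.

G_0=27  [base 5] 5^2 + 2  →[5↦6]→  6^2 + 2 = 38  −1 ⇒ G_1=37
G_1=37  [base 6] 6^2 + 1  →[6↦7]→  7^2 + 1 = 50  −1 ⇒ G_2=49
G_2=49  [base 7] 7^2  →[7↦8]→  8^2 = 64  −1 ⇒ G_3=63

7·8 + 7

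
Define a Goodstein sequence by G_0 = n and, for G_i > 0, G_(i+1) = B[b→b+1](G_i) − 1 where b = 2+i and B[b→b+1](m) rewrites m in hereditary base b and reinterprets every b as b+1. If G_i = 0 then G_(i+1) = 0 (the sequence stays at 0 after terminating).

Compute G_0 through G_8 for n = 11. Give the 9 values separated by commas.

[0] 11 ≡ 2^(2 + 1) + 2 + 1 (base 2). Lift 3: 85. −1: 84.
[1] 84 ≡ 3^(3 + 1) + 3 (base 3). Lift 4: 1028. −1: 1027.
[2] 1027 ≡ 4^(4 + 1) + 3 (base 4). Lift 5: 15628. −1: 15627.
[3] 15627 ≡ 5^(5 + 1) + 2 (base 5). Lift 6: 279938. −1: 279937.
[4] 279937 ≡ 6^(6 + 1) + 1 (base 6). Lift 7: 5764802. −1: 5764801.
[5] 5764801 ≡ 7^(7 + 1) (base 7). Lift 8: 134217728. −1: 134217727.
[6] 134217727 ≡ 7·8^8 + 7·8^7 + 7·8^6 + 7·8^5 + 7·8^4 + 7·8^3 + 7·8^2 + 7·8 + 7 (base 8). Lift 9: 2749609303. −1: 2749609302.
[7] 2749609302 ≡ 7·9^9 + 7·9^7 + 7·9^6 + 7·9^5 + 7·9^4 + 7·9^3 + 7·9^2 + 7·9 + 6 (base 9). Lift 10: 70077777776. −1: 70077777775.

11, 84, 1027, 15627, 279937, 5764801, 134217727, 2749609302, 70077777775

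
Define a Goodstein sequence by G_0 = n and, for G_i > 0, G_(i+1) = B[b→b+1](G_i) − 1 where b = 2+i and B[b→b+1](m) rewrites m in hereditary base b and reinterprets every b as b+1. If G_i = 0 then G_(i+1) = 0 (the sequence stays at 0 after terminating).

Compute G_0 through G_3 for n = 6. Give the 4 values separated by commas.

(0) 6|_2 = 2^2 + 2 ↦ 3^3 + 3|_3 = 30 ⇒ 29
(1) 29|_3 = 3^3 + 2 ↦ 4^4 + 2|_4 = 258 ⇒ 257
(2) 257|_4 = 4^4 + 1 ↦ 5^5 + 1|_5 = 3126 ⇒ 3125

6, 29, 257, 3125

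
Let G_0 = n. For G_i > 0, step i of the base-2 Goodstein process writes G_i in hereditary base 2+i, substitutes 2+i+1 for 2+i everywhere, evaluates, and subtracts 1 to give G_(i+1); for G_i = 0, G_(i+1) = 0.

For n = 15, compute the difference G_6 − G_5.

144406599

G_0 = 15. HB_2(15) = 2^(2 + 1) + 2^2 + 2 + 1. Bump = 112. G_1 = 111.
G_1 = 111. HB_3(111) = 3^(3 + 1) + 3^3 + 3. Bump = 1284. G_2 = 1283.
G_2 = 1283. HB_4(1283) = 4^(4 + 1) + 4^4 + 3. Bump = 18753. G_3 = 18752.
G_3 = 18752. HB_5(18752) = 5^(5 + 1) + 5^5 + 2. Bump = 326594. G_4 = 326593.
G_4 = 326593. HB_6(326593) = 6^(6 + 1) + 6^6 + 1. Bump = 6588345. G_5 = 6588344.
G_5 = 6588344. HB_7(6588344) = 7^(7 + 1) + 7^7. Bump = 150994944. G_6 = 150994943.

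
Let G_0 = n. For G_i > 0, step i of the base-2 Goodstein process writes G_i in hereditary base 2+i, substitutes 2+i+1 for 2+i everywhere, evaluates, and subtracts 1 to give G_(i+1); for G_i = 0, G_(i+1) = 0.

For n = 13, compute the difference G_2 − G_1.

1171

(0) 13|_2 = 2^(2 + 1) + 2^2 + 1 ↦ 3^(3 + 1) + 3^3 + 1|_3 = 109 ⇒ 108
(1) 108|_3 = 3^(3 + 1) + 3^3 ↦ 4^(4 + 1) + 4^4|_4 = 1280 ⇒ 1279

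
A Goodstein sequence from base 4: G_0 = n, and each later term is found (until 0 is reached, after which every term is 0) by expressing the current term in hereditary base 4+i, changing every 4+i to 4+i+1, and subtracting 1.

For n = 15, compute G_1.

15 —HB4→ 3·4 + 3 —bump→ 3·5 + 3 = 18 —(−1)→ 17
17 —HB5→ 3·5 + 2 —bump→ 3·6 + 2 = 20 —(−1)→ 19

17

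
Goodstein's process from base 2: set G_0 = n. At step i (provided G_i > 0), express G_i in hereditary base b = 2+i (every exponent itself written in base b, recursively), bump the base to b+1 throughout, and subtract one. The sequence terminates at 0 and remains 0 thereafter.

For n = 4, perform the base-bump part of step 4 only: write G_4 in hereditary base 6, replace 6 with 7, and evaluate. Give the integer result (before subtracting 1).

i=0: 4 = 2^2 (b=2); 2→3: 3^3 = 27; 27−1 = 26
i=1: 26 = 2·3^2 + 2·3 + 2 (b=3); 3→4: 2·4^2 + 2·4 + 2 = 42; 42−1 = 41
i=2: 41 = 2·4^2 + 2·4 + 1 (b=4); 4→5: 2·5^2 + 2·5 + 1 = 61; 61−1 = 60
i=3: 60 = 2·5^2 + 2·5 (b=5); 5→6: 2·6^2 + 2·6 = 84; 84−1 = 83
i=4: 83 = 2·6^2 + 6 + 5 (b=6); 6→7: 2·7^2 + 7 + 5 = 110; 110−1 = 109

110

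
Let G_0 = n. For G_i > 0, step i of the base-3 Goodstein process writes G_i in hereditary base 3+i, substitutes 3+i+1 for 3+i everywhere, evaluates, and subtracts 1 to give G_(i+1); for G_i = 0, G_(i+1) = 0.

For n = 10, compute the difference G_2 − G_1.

8

step 0: 10 = 3^2 + 1; sub 4 for 3: 4^2 + 1; = 17; G_1 = 17−1 = 16
step 1: 16 = 4^2; sub 5 for 4: 5^2; = 25; G_2 = 25−1 = 24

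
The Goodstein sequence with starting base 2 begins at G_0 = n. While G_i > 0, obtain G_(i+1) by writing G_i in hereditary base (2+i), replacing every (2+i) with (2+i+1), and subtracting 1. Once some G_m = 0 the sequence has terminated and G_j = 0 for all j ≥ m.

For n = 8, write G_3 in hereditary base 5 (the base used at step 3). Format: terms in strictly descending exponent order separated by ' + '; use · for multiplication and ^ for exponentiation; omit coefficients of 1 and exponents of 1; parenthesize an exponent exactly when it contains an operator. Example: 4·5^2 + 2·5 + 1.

2·5^5 + 2·5^2 + 2·5

G_0=8  [base 2] 2^(2 + 1)  →[2↦3]→  3^(3 + 1) = 81  −1 ⇒ G_1=80
G_1=80  [base 3] 2·3^3 + 2·3^2 + 2·3 + 2  →[3↦4]→  2·4^4 + 2·4^2 + 2·4 + 2 = 554  −1 ⇒ G_2=553
G_2=553  [base 4] 2·4^4 + 2·4^2 + 2·4 + 1  →[4↦5]→  2·5^5 + 2·5^2 + 2·5 + 1 = 6311  −1 ⇒ G_3=6310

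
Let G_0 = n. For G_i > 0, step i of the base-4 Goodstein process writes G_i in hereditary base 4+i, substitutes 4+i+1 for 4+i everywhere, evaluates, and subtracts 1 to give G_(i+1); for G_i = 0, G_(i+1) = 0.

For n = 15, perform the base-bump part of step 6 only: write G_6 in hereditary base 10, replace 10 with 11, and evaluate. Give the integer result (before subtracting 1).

step 0: 15 = 3·4 + 3; sub 5 for 4: 3·5 + 3; = 18; G_1 = 18−1 = 17
step 1: 17 = 3·5 + 2; sub 6 for 5: 3·6 + 2; = 20; G_2 = 20−1 = 19
step 2: 19 = 3·6 + 1; sub 7 for 6: 3·7 + 1; = 22; G_3 = 22−1 = 21
step 3: 21 = 3·7; sub 8 for 7: 3·8; = 24; G_4 = 24−1 = 23
step 4: 23 = 2·8 + 7; sub 9 for 8: 2·9 + 7; = 25; G_5 = 25−1 = 24
step 5: 24 = 2·9 + 6; sub 10 for 9: 2·10 + 6; = 26; G_6 = 26−1 = 25
step 6: 25 = 2·10 + 5; sub 11 for 10: 2·11 + 5; = 27; G_7 = 27−1 = 26

27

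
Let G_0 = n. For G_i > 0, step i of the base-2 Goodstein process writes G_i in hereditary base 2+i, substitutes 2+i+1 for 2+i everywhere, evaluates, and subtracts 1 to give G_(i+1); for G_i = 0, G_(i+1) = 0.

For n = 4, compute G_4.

83

i=0: 4 = 2^2 (b=2); 2→3: 3^3 = 27; 27−1 = 26
i=1: 26 = 2·3^2 + 2·3 + 2 (b=3); 3→4: 2·4^2 + 2·4 + 2 = 42; 42−1 = 41
i=2: 41 = 2·4^2 + 2·4 + 1 (b=4); 4→5: 2·5^2 + 2·5 + 1 = 61; 61−1 = 60
i=3: 60 = 2·5^2 + 2·5 (b=5); 5→6: 2·6^2 + 2·6 = 84; 84−1 = 83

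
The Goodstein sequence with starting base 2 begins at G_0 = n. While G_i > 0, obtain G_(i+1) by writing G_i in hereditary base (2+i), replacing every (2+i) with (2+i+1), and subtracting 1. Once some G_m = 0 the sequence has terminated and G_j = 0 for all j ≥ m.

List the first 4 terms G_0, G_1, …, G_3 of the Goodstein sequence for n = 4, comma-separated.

4, 26, 41, 60

step 0: 4 = 2^2; sub 3 for 2: 3^3; = 27; G_1 = 27−1 = 26
step 1: 26 = 2·3^2 + 2·3 + 2; sub 4 for 3: 2·4^2 + 2·4 + 2; = 42; G_2 = 42−1 = 41
step 2: 41 = 2·4^2 + 2·4 + 1; sub 5 for 4: 2·5^2 + 2·5 + 1; = 61; G_3 = 61−1 = 60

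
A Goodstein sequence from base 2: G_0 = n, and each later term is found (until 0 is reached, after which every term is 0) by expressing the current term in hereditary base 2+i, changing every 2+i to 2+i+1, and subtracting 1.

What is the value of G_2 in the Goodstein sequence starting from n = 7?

259

i=0: 7 = 2^2 + 2 + 1 (b=2); 2→3: 3^3 + 3 + 1 = 31; 31−1 = 30
i=1: 30 = 3^3 + 3 (b=3); 3→4: 4^4 + 4 = 260; 260−1 = 259
i=2: 259 = 4^4 + 3 (b=4); 4→5: 5^5 + 3 = 3128; 3128−1 = 3127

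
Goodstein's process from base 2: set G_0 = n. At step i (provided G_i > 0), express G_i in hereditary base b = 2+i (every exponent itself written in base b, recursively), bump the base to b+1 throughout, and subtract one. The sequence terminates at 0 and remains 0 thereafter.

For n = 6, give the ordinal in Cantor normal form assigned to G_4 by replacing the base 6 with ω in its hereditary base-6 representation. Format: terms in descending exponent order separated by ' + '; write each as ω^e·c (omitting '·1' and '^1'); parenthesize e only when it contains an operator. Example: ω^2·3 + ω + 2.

ω^5·5 + ω^4·5 + ω^3·5 + ω^2·5 + ω·5 + 5

base 2: 6 = 2^2 + 2; at 3: 3^3 + 3 = 30; next = 29
base 3: 29 = 3^3 + 2; at 4: 4^4 + 2 = 258; next = 257
base 4: 257 = 4^4 + 1; at 5: 5^5 + 1 = 3126; next = 3125
base 5: 3125 = 5^5; at 6: 6^6 = 46656; next = 46655
base 6: 46655 = 5·6^5 + 5·6^4 + 5·6^3 + 5·6^2 + 5·6 + 5; at 7: 5·7^5 + 5·7^4 + 5·7^3 + 5·7^2 + 5·7 + 5 = 98040; next = 98039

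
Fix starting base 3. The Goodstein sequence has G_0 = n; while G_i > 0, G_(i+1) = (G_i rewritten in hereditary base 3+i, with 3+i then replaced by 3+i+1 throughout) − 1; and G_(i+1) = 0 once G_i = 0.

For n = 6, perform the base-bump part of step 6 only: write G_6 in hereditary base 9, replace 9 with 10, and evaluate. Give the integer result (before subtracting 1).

(0) 6|_3 = 2·3 ↦ 2·4|_4 = 8 ⇒ 7
(1) 7|_4 = 4 + 3 ↦ 5 + 3|_5 = 8 ⇒ 7
(2) 7|_5 = 5 + 2 ↦ 6 + 2|_6 = 8 ⇒ 7
(3) 7|_6 = 6 + 1 ↦ 7 + 1|_7 = 8 ⇒ 7
(4) 7|_7 = 7 ↦ 8|_8 = 8 ⇒ 7
(5) 7|_8 = 7 ↦ 7|_9 = 7 ⇒ 6
(6) 6|_9 = 6 ↦ 6|_10 = 6 ⇒ 5

6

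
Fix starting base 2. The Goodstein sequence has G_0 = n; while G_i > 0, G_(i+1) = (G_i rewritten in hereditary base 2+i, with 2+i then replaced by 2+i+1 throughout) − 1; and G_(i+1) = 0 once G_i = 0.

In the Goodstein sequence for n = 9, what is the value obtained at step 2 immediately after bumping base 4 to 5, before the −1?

[0] 9 ≡ 2^(2 + 1) + 1 (base 2). Lift 3: 82. −1: 81.
[1] 81 ≡ 3^(3 + 1) (base 3). Lift 4: 1024. −1: 1023.
[2] 1023 ≡ 3·4^4 + 3·4^3 + 3·4^2 + 3·4 + 3 (base 4). Lift 5: 9843. −1: 9842.

9843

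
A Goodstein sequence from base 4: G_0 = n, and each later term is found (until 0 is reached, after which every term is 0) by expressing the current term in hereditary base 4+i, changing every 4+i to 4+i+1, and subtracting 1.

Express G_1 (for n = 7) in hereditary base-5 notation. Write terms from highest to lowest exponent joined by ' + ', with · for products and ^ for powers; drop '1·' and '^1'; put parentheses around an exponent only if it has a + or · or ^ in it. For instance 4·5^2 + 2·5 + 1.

G_0 = 7. HB_4(7) = 4 + 3. Bump = 8. G_1 = 7.
G_1 = 7. HB_5(7) = 5 + 2. Bump = 8. G_2 = 7.

5 + 2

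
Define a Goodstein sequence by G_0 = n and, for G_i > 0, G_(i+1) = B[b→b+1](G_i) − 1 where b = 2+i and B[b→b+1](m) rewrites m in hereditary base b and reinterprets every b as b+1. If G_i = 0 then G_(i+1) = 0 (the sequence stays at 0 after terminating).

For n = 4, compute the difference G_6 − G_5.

30

step 0: 4 = 2^2; sub 3 for 2: 3^3; = 27; G_1 = 27−1 = 26
step 1: 26 = 2·3^2 + 2·3 + 2; sub 4 for 3: 2·4^2 + 2·4 + 2; = 42; G_2 = 42−1 = 41
step 2: 41 = 2·4^2 + 2·4 + 1; sub 5 for 4: 2·5^2 + 2·5 + 1; = 61; G_3 = 61−1 = 60
step 3: 60 = 2·5^2 + 2·5; sub 6 for 5: 2·6^2 + 2·6; = 84; G_4 = 84−1 = 83
step 4: 83 = 2·6^2 + 6 + 5; sub 7 for 6: 2·7^2 + 7 + 5; = 110; G_5 = 110−1 = 109
step 5: 109 = 2·7^2 + 7 + 4; sub 8 for 7: 2·8^2 + 8 + 4; = 140; G_6 = 140−1 = 139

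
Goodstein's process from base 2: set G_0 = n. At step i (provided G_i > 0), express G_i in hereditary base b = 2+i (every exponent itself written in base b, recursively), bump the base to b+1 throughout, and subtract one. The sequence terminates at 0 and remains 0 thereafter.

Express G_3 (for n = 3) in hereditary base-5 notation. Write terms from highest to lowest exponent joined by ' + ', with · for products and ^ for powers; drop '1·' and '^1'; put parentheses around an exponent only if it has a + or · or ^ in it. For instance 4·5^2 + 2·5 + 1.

2

step 0: 3 = 2 + 1; sub 3 for 2: 3 + 1; = 4; G_1 = 4−1 = 3
step 1: 3 = 3; sub 4 for 3: 4; = 4; G_2 = 4−1 = 3
step 2: 3 = 3; sub 5 for 4: 3; = 3; G_3 = 3−1 = 2
step 3: 2 = 2; sub 6 for 5: 2; = 2; G_4 = 2−1 = 1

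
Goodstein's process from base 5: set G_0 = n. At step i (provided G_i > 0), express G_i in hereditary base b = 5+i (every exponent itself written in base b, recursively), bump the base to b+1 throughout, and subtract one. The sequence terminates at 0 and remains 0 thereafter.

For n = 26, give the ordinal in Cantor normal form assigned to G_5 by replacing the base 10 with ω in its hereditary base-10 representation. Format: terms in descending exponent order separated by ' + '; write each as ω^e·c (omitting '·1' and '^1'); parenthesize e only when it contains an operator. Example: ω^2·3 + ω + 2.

(0) 26|_5 = 5^2 + 1 ↦ 6^2 + 1|_6 = 37 ⇒ 36
(1) 36|_6 = 6^2 ↦ 7^2|_7 = 49 ⇒ 48
(2) 48|_7 = 6·7 + 6 ↦ 6·8 + 6|_8 = 54 ⇒ 53
(3) 53|_8 = 6·8 + 5 ↦ 6·9 + 5|_9 = 59 ⇒ 58
(4) 58|_9 = 6·9 + 4 ↦ 6·10 + 4|_10 = 64 ⇒ 63
(5) 63|_10 = 6·10 + 3 ↦ 6·11 + 3|_11 = 69 ⇒ 68

ω·6 + 3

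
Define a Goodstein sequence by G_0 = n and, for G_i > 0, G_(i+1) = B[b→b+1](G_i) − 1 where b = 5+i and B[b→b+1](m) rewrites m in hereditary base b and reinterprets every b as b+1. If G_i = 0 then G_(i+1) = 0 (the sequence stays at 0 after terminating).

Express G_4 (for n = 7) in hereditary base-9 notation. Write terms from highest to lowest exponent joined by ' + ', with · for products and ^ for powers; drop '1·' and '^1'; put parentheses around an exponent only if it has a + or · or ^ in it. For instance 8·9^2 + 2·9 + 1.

6

7 —HB5→ 5 + 2 —bump→ 6 + 2 = 8 —(−1)→ 7
7 —HB6→ 6 + 1 —bump→ 7 + 1 = 8 —(−1)→ 7
7 —HB7→ 7 —bump→ 8 = 8 —(−1)→ 7
7 —HB8→ 7 —bump→ 7 = 7 —(−1)→ 6
6 —HB9→ 6 —bump→ 6 = 6 —(−1)→ 5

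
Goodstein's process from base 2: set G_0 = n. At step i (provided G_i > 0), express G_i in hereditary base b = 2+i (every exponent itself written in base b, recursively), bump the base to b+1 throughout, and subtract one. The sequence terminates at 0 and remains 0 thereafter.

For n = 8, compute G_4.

93395

(0) 8|_2 = 2^(2 + 1) ↦ 3^(3 + 1)|_3 = 81 ⇒ 80
(1) 80|_3 = 2·3^3 + 2·3^2 + 2·3 + 2 ↦ 2·4^4 + 2·4^2 + 2·4 + 2|_4 = 554 ⇒ 553
(2) 553|_4 = 2·4^4 + 2·4^2 + 2·4 + 1 ↦ 2·5^5 + 2·5^2 + 2·5 + 1|_5 = 6311 ⇒ 6310
(3) 6310|_5 = 2·5^5 + 2·5^2 + 2·5 ↦ 2·6^6 + 2·6^2 + 2·6|_6 = 93396 ⇒ 93395
(4) 93395|_6 = 2·6^6 + 2·6^2 + 6 + 5 ↦ 2·7^7 + 2·7^2 + 7 + 5|_7 = 1647196 ⇒ 1647195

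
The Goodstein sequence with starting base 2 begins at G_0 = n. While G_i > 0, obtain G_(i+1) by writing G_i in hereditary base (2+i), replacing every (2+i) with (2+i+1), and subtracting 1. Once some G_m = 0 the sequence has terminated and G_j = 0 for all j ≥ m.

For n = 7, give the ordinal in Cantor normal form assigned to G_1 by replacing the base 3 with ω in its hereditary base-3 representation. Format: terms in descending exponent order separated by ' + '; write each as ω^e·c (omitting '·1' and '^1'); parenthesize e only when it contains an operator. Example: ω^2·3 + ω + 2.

step 0: 7 = 2^2 + 2 + 1; sub 3 for 2: 3^3 + 3 + 1; = 31; G_1 = 31−1 = 30
step 1: 30 = 3^3 + 3; sub 4 for 3: 4^4 + 4; = 260; G_2 = 260−1 = 259

ω^ω + ω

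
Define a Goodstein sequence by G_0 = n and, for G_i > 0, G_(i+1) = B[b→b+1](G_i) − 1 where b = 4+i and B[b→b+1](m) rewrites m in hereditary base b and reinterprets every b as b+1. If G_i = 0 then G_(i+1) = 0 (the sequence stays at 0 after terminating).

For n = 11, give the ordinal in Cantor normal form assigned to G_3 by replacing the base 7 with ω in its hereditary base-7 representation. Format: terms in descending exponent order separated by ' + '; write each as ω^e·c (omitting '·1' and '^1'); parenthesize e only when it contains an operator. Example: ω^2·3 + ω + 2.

ω·2

base 4: 11 = 2·4 + 3; at 5: 2·5 + 3 = 13; next = 12
base 5: 12 = 2·5 + 2; at 6: 2·6 + 2 = 14; next = 13
base 6: 13 = 2·6 + 1; at 7: 2·7 + 1 = 15; next = 14
base 7: 14 = 2·7; at 8: 2·8 = 16; next = 15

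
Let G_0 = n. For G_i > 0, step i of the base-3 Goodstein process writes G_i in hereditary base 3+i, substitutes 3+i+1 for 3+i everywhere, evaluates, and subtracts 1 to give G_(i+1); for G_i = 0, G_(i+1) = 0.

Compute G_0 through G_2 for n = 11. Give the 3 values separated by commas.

step 0: 11 = 3^2 + 2; sub 4 for 3: 4^2 + 2; = 18; G_1 = 18−1 = 17
step 1: 17 = 4^2 + 1; sub 5 for 4: 5^2 + 1; = 26; G_2 = 26−1 = 25

11, 17, 25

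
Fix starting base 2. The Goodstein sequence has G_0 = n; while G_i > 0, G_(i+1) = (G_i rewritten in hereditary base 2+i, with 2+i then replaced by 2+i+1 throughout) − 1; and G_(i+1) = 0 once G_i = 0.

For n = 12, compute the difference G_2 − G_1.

G_0 = 12. HB_2(12) = 2^(2 + 1) + 2^2. Bump = 108. G_1 = 107.
G_1 = 107. HB_3(107) = 3^(3 + 1) + 2·3^2 + 2·3 + 2. Bump = 1066. G_2 = 1065.

958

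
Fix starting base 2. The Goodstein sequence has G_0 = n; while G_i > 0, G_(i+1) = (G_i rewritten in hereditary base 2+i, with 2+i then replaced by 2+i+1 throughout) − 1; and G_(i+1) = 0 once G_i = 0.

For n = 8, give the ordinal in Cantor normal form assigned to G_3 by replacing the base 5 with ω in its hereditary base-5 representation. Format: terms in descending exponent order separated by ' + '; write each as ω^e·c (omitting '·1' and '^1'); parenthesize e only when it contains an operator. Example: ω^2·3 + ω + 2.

ω^ω·2 + ω^2·2 + ω·2

8 —HB2→ 2^(2 + 1) —bump→ 3^(3 + 1) = 81 —(−1)→ 80
80 —HB3→ 2·3^3 + 2·3^2 + 2·3 + 2 —bump→ 2·4^4 + 2·4^2 + 2·4 + 2 = 554 —(−1)→ 553
553 —HB4→ 2·4^4 + 2·4^2 + 2·4 + 1 —bump→ 2·5^5 + 2·5^2 + 2·5 + 1 = 6311 —(−1)→ 6310
6310 —HB5→ 2·5^5 + 2·5^2 + 2·5 —bump→ 2·6^6 + 2·6^2 + 2·6 = 93396 —(−1)→ 93395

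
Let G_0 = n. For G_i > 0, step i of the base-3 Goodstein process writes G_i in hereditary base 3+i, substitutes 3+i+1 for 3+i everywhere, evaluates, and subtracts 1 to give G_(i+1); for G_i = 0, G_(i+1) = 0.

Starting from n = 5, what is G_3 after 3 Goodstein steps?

5 —HB3→ 3 + 2 —bump→ 4 + 2 = 6 —(−1)→ 5
5 —HB4→ 4 + 1 —bump→ 5 + 1 = 6 —(−1)→ 5
5 —HB5→ 5 —bump→ 6 = 6 —(−1)→ 5
5 —HB6→ 5 —bump→ 5 = 5 —(−1)→ 4

5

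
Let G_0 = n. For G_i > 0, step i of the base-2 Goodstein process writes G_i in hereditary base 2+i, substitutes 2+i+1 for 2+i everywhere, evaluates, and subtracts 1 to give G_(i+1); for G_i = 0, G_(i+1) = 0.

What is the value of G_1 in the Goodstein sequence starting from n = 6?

i=0: 6 = 2^2 + 2 (b=2); 2→3: 3^3 + 3 = 30; 30−1 = 29
i=1: 29 = 3^3 + 2 (b=3); 3→4: 4^4 + 2 = 258; 258−1 = 257

29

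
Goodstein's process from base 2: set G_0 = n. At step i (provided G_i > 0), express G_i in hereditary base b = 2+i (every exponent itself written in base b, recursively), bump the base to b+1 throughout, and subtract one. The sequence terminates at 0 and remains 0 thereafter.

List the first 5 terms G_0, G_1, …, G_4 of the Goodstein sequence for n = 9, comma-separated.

step 0: 9 = 2^(2 + 1) + 1; sub 3 for 2: 3^(3 + 1) + 1; = 82; G_1 = 82−1 = 81
step 1: 81 = 3^(3 + 1); sub 4 for 3: 4^(4 + 1); = 1024; G_2 = 1024−1 = 1023
step 2: 1023 = 3·4^4 + 3·4^3 + 3·4^2 + 3·4 + 3; sub 5 for 4: 3·5^5 + 3·5^3 + 3·5^2 + 3·5 + 3; = 9843; G_3 = 9843−1 = 9842
step 3: 9842 = 3·5^5 + 3·5^3 + 3·5^2 + 3·5 + 2; sub 6 for 5: 3·6^6 + 3·6^3 + 3·6^2 + 3·6 + 2; = 140744; G_4 = 140744−1 = 140743

9, 81, 1023, 9842, 140743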